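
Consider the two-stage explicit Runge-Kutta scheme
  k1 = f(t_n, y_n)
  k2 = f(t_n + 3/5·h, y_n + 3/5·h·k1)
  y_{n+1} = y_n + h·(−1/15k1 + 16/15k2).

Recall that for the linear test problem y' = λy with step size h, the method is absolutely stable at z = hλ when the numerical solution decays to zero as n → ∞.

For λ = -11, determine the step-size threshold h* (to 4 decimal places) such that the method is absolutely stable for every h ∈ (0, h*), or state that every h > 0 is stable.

(-1.5625,0); λ=-11 ⇒ h* = (25/16)/11 = 0.1420.

With y'=λy (z=hλ):
  k1=λy_n ⇒ h·k1=z·y_n;  k2=λ(1+3/5z)y_n ⇒ h·k2=z(1+3/5z)y_n
  y_{n+1}/y_n = 1 − 1/15z + 16/15z(1+3/5z) = 1 + z + 16/25z²
  Hence R(z) = 1 + z + 16/25z².

Boundary: |R(x)|=1, x<0.
x=-0.55: |R|=0.6436
R=1: x+16/25x²=0 ⇒ x=−25/16=-1.5625; min R=1−1/(4·16/25)=0.6094>−1
Confirm numerically:
  x=-1.524: |R|=0.96245 <1
  x=-1.445: |R|=0.89134 <1
  x=-1.149: |R|=0.69593 <1
  x=-0.873: |R|=0.61476 <1
  x=-1.909: |R|=1.42334 >1
  x=-1.685: |R|=1.13210 >1
Interval (-1.5625, 0).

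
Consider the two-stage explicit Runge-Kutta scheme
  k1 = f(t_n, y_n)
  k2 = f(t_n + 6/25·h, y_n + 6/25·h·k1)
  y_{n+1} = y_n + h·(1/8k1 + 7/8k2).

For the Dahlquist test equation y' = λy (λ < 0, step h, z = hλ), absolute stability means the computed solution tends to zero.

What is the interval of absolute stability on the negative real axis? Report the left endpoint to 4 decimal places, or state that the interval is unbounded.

Set f=λy, z=hλ:
  k1=λy_n ⇒ h·k1=z·y_n;  k2=λ(1+6/25z)y_n ⇒ h·k2=z(1+6/25z)y_n
  y_{n+1}/y_n = 1 + 1/8z + 7/8z(1+6/25z) = 1 + z + 21/100z²
  Hence R(z) = 1 + z + 21/100z².

Boundary: |R(x)|=1, x<0.
x=-1.55: |R|=0.0455
R=1: x+21/100x²=0 ⇒ x=−100/21=-4.7619; min R=1−1/(4·21/100)=-0.1905>−1
Confirm numerically:
  x=-3.150: |R|=0.06628 <1
  x=-2.872: |R|=0.13984 <1
  x=-2.654: |R|=0.17482 <1
  x=-2.525: |R|=0.18612 <1
  x=-5.345: |R|=1.65450 >1
  x=-5.047: |R|=1.30216 >1
  x=-4.997: |R|=1.24670 >1
Interval (-4.7619, 0).

(-4.7619, 0).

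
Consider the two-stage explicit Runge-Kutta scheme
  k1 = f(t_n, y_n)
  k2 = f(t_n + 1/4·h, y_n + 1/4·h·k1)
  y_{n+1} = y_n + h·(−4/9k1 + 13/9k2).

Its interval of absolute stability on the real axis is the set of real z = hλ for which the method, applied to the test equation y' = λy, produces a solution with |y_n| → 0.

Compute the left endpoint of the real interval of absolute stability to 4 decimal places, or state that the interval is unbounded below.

With y'=λy (z=hλ):
  k1=λy_n ⇒ h·k1=z·y_n;  k2=λ(1+1/4z)y_n ⇒ h·k2=z(1+1/4z)y_n
  y_{n+1}/y_n = 1 − 4/9z + 13/9z(1+1/4z) = 1 + z + 13/36z²
  Hence R(z) = 1 + z + 13/36z².

Need |R(x)|<1, x<0.
x=-1.25: |R|=0.3142
R=1: x+13/36x²=0 ⇒ x=−36/13=-2.7692; min R=1−1/(4·13/36)=0.3077>−1
Confirm numerically:
  x=-2.245: |R|=0.57501 <1
  x=-1.276: |R|=0.31195 <1
  x=-1.243: |R|=0.31493 <1
  x=-3.258: |R|=1.57504 >1
  x=-3.176: |R|=1.46652 >1
  x=-2.856: |R|=1.08949 >1
So |R|<1 on (-2.7692, 0).

z* = -2.7692.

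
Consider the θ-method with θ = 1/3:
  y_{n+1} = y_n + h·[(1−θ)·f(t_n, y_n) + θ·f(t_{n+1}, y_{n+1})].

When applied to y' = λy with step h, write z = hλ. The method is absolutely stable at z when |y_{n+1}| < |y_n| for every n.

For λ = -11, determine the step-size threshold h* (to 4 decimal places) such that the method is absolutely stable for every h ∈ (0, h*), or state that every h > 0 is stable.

(-6.0000,0); λ=-11 ⇒ h* = (6)/11 = 0.5455.

Set f=λy, z=hλ:
  y_{n+1} = y_n + z·[2/3·y_n + 1/3·y_{n+1}] ⇒ (1 − 1/3z)y_{n+1} = (1 + 2/3z)y_n
  Hence R(z) = (1 + 2/3z)/(1 − 1/3z).

Find x<0 with |R(x)|<1.
x=-1.75: |R|=0.1053
R=−1: 1+2/3x = −1+1/3x ⇒ -1/3x=2 ⇒ x=2/(-1/3)=-6.0000
Confirm numerically:
  x=-5.518: |R|=0.94341 <1
  x=-3.242: |R|=0.55815 <1
  x=-2.712: |R|=0.42437 <1
  x=-6.171: |R|=1.01865 >1
  x=-6.120: |R|=1.01316 >1
Interval (-6.0000, 0).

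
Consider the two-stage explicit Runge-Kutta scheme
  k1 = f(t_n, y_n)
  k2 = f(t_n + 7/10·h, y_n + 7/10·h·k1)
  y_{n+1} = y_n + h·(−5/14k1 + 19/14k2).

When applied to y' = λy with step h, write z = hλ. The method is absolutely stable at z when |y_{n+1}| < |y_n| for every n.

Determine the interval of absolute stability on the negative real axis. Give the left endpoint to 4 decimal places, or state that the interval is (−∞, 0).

Test eqn y'=λy, z=hλ:
  k1=λy_n ⇒ h·k1=z·y_n;  k2=λ(1+7/10z)y_n ⇒ h·k2=z(1+7/10z)y_n
  y_{n+1}/y_n = 1 − 5/14z + 19/14z(1+7/10z) = 1 + z + 19/20z²
  so R(z) = 1 + z + 19/20z².

Find x<0 with |R(x)|<1.
x=-1.04: |R|=0.9875
R=1: x+19/20x²=0 ⇒ x=−20/19=-1.0526; min R=1−1/(4·19/20)=0.7368>−1
Confirm numerically:
  x=-0.673: |R|=0.75728 <1
  x=-0.508: |R|=0.73716 <1
  x=-0.487: |R|=0.73831 <1
  x=-0.433: |R|=0.74511 <1
  x=-1.625: |R|=1.88359 >1
  x=-1.355: |R|=1.38922 >1
  x=-1.229: |R|=1.20592 >1
So |R|<1 on (-1.0526, 0).

z∈(-1.0526,0).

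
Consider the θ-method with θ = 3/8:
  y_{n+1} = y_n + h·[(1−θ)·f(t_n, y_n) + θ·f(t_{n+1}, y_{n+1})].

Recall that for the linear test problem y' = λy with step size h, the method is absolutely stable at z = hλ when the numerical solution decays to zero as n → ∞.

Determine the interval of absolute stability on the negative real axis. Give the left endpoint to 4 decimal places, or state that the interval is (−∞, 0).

z∈(-8.0000,0).

Set f=λy, z=hλ:
  y_{n+1} = y_n + z·[5/8·y_n + 3/8·y_{n+1}] ⇒ (1 − 3/8z)y_{n+1} = (1 + 5/8z)y_n
  so R(z) = (1 + 5/8z)/(1 − 3/8z).

Boundary: |R(x)|=1, x<0.
x=-1.59: |R|=0.0039
R=−1: 1+5/8x = −1+3/8x ⇒ -1/4x=2 ⇒ x=2/(-1/4)=-8.0000
Confirm numerically:
  x=-7.562: |R|=0.97145 <1
  x=-7.179: |R|=0.94441 <1
  x=-5.087: |R|=0.74954 <1
  x=-8.477: |R|=1.02854 >1
  x=-8.090: |R|=1.00558 >1
  x=-8.025: |R|=1.00156 >1
Interval (-8.0000, 0).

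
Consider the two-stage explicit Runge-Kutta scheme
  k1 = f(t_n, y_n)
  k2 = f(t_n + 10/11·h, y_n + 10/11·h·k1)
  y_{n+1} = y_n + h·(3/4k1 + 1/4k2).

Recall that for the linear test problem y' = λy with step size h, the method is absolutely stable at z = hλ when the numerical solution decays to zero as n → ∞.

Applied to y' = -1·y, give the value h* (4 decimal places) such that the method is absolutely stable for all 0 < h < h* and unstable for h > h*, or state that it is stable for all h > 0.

Set f=λy, z=hλ:
  k1=λy_n ⇒ h·k1=z·y_n;  k2=λ(1+10/11z)y_n ⇒ h·k2=z(1+10/11z)y_n
  y_{n+1}/y_n = 1 + 3/4z + 1/4z(1+10/11z) = 1 + z + 5/22z²
  R(z) = 1 + z + 5/22z².

Solve |R(x)|<1 on ℝ⁻.
x=-0.37: |R|=0.6611
R=1: x+5/22x²=0 ⇒ x=−22/5=-4.4000; min R=1−1/(4·5/22)=-0.1000>−1
Confirm numerically:
  x=-4.303: |R|=0.90514 <1
  x=-3.535: |R|=0.30505 <1
  x=-3.470: |R|=0.26657 <1
  x=-2.952: |R|=0.02852 <1
  x=-4.984: |R|=1.66151 >1
  x=-4.501: |R|=1.10332 >1
  x=-4.446: |R|=1.04648 >1
Interval (-4.4000, 0).

(-4.4000,0); λ=-1 ⇒ h* = (22/5)/1 = 4.4000.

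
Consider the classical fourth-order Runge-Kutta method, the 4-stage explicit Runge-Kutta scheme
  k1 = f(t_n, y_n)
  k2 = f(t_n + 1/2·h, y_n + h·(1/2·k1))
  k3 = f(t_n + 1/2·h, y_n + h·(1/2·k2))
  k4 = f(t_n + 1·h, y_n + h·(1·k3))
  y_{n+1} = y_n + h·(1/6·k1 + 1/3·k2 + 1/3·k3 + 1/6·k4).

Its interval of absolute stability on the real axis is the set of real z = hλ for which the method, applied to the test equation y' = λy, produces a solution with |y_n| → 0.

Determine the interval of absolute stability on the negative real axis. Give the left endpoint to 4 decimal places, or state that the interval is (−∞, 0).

Set f=λy, z=hλ:
  order 4, 4-stage ⇒ R(z)=1+z+z^2/2+z^3/6+z^4/24
  (e.g. R(-0.59)=0.55487, |R|=0.55487)

Solve |R(x)|<1 on ℝ⁻.
x=-0.59: |R|=0.5549
|R(-2.69)|=0.8656 |R(-1.02)|=0.3684 |R(-0.72)|=0.4882
Bisect:
  x_lo=-3.3469 |R|=2.2338  x_hi=-0.0579 |R|=0.9437
  mid=-1.70242 |R|=0.27435 →hi
  mid=-2.52467 |R|=0.67309 →hi
  mid=-2.93580 |R|=1.25166 →lo
  mid=-2.73023 |R|=0.92011 →hi
  mid=-2.83302 |R|=1.07437 →lo
  mid=-2.78163 |R|=0.99448 →hi
  mid=-2.80732 |R|=1.03372 →lo
  mid=-2.79447 |R|=1.01393 →lo
  mid=-2.78805 |R|=1.00416 →lo
  mid=-2.78484 |R|=0.99931 →hi
  ...
  [-2.78544,-2.78524] ⇒ x*=-2.7853
Interval (-2.7853, 0).

z∈(-2.7853,0).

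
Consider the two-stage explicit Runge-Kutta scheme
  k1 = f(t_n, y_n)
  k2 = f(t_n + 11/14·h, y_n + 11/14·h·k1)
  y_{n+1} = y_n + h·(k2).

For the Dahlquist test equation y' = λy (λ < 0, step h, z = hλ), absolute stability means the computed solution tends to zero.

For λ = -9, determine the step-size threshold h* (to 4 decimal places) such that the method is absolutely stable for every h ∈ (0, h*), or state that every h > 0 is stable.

(-1.2727,0); λ=-9 ⇒ h* = (14/11)/9 = 0.1414.

On y'=λy, z=hλ:
  k1=λy_n ⇒ h·k1=z·y_n;  k2=λ(1+11/14z)y_n ⇒ h·k2=z(1+11/14z)y_n
  y_{n+1}/y_n = 1 + z(1+11/14z) = 1 + z + 11/14z²
  R(z) = 1 + z + 11/14z².

Solve |R(x)|<1 on ℝ⁻.
x=-0.88: |R|=0.7285
R=1: x+11/14x²=0 ⇒ x=−14/11=-1.2727; min R=1−1/(4·11/14)=0.6818>−1
Confirm numerically:
  x=-1.174: |R|=0.90893 <1
  x=-1.147: |R|=0.88669 <1
  x=-0.799: |R|=0.70260 <1
  x=-1.729: |R|=1.61985 >1
  x=-1.646: |R|=1.48275 >1
  x=-1.517: |R|=1.29116 >1
So |R|<1 on (-1.2727, 0).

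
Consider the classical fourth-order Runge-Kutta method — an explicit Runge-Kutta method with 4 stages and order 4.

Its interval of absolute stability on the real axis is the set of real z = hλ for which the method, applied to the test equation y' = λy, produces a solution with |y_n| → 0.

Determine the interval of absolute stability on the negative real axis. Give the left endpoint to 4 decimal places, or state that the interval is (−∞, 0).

(-2.7853, 0).

With y'=λy (z=hλ):
  order 4, 4-stage ⇒ R(z)=1+z+z^2/2+z^3/6+z^4/24
  (e.g. R(-0.93)=0.39956, |R|=0.39956)

Boundary: |R(x)|=1, x<0.
x=-0.93: |R|=0.3996
|R(-2.83)|=1.0695 |R(-2.77)|=0.9772 |R(-0.58)|=0.5604
Bisect:
  x_lo=-3.1450 |R|=1.6922  x_hi=-0.2411 |R|=0.7858
  mid=-1.69302 |R|=0.27367 →hi
  mid=-2.41900 |R|=0.57432 →hi
  mid=-2.78198 |R|=0.99502 →hi
  mid=-2.96348 |R|=1.30360 →lo
  mid=-2.87273 |R|=1.14003 →lo
  mid=-2.82736 |R|=1.06529 →lo
  mid=-2.80467 |R|=1.02961 →lo
  mid=-2.79333 |R|=1.01218 →lo
  mid=-2.78765 |R|=1.00357 →lo
  mid=-2.78482 |R|=0.99928 →hi
  ...
  [-2.78535,-2.78517] ⇒ x*=-2.7853
Interval (-2.7853, 0).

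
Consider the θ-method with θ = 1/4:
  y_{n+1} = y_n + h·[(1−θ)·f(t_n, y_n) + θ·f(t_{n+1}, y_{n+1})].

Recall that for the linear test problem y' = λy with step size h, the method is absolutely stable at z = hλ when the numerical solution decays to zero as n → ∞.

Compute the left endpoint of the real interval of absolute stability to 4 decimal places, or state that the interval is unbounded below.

On y'=λy, z=hλ:
  y_{n+1} = y_n + z·[3/4·y_n + 1/4·y_{n+1}] ⇒ (1 − 1/4z)y_{n+1} = (1 + 3/4z)y_n
  so R(z) = (1 + 3/4z)/(1 − 1/4z).

Boundary: |R(x)|=1, x<0.
x=-0.79: |R|=0.3403
R=−1: 1+3/4x = −1+1/4x ⇒ -1/2x=2 ⇒ x=2/(-1/2)=-4.0000
Confirm numerically:
  x=-3.045: |R|=0.72889 <1
  x=-2.395: |R|=0.49805 <1
  x=-2.201: |R|=0.41977 <1
  x=-4.571: |R|=1.13324 >1
  x=-4.277: |R|=1.06693 >1
  x=-4.088: |R|=1.02176 >1
So |R|<1 on (-4.0000, 0).

z* = -4.0000.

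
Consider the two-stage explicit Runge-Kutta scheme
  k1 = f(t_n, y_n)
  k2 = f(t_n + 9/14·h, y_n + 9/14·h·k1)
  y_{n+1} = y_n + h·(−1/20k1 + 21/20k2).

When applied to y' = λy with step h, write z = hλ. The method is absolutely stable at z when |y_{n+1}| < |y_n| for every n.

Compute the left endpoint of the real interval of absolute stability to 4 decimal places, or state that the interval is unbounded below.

With y'=λy (z=hλ):
  k1=λy_n ⇒ h·k1=z·y_n;  k2=λ(1+9/14z)y_n ⇒ h·k2=z(1+9/14z)y_n
  y_{n+1}/y_n = 1 − 1/20z + 21/20z(1+9/14z) = 1 + z + 27/40z²
  Hence R(z) = 1 + z + 27/40z².

Need |R(x)|<1, x<0.
x=-0.53: |R|=0.6596
R=1: x+27/40x²=0 ⇒ x=−40/27=-1.4815; min R=1−1/(4·27/40)=0.6296>−1
Confirm numerically:
  x=-1.410: |R|=0.93197 <1
  x=-1.170: |R|=0.75401 <1
  x=-0.840: |R|=0.63628 <1
  x=-0.693: |R|=0.63117 <1
  x=-1.998: |R|=1.69660 >1
  x=-1.952: |R|=1.61996 >1
  x=-1.723: |R|=1.28089 >1
So |R|<1 on (-1.4815, 0).

z* = -1.4815.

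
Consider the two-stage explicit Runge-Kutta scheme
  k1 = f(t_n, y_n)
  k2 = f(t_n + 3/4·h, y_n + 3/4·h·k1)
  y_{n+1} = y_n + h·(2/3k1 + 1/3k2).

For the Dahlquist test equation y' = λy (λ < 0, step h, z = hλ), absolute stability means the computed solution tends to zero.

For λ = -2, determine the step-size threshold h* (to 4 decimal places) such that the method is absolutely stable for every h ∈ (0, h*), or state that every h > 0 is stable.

(-4.0000,0); λ=-2 ⇒ h* = (4)/2 = 2.0000.

With y'=λy (z=hλ):
  k1=λy_n ⇒ h·k1=z·y_n;  k2=λ(1+3/4z)y_n ⇒ h·k2=z(1+3/4z)y_n
  y_{n+1}/y_n = 1 + 2/3z + 1/3z(1+3/4z) = 1 + z + 1/4z²
  R(z) = 1 + z + 1/4z².

Need |R(x)|<1, x<0.
x=-1.65: |R|=0.0306
R=1: x+1/4x²=0 ⇒ x=−4=-4.0000; min R=1−1/(4·1/4)=0.0000>−1
Confirm numerically:
  x=-2.925: |R|=0.21391 <1
  x=-2.902: |R|=0.20340 <1
  x=-2.370: |R|=0.03423 <1
  x=-4.217: |R|=1.22877 >1
  x=-4.193: |R|=1.20231 >1
  x=-4.110: |R|=1.11303 >1
Interval (-4.0000, 0).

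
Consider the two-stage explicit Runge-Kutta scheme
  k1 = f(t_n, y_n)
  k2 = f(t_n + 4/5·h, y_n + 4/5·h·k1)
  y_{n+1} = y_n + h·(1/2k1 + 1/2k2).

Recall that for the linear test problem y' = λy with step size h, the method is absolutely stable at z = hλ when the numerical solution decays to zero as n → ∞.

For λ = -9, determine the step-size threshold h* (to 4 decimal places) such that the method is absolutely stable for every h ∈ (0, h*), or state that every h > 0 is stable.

Set f=λy, z=hλ:
  k1=λy_n ⇒ h·k1=z·y_n;  k2=λ(1+4/5z)y_n ⇒ h·k2=z(1+4/5z)y_n
  y_{n+1}/y_n = 1 + 1/2z + 1/2z(1+4/5z) = 1 + z + 2/5z²
  R(z) = 1 + z + 2/5z².

Find x<0 with |R(x)|<1.
x=-0.6: |R|=0.5440
R=1: x+2/5x²=0 ⇒ x=−5/2=-2.5000; min R=1−1/(4·2/5)=0.3750>−1
Confirm numerically:
  x=-2.350: |R|=0.85900 <1
  x=-1.854: |R|=0.52093 <1
  x=-1.390: |R|=0.38284 <1
  x=-2.859: |R|=1.41055 >1
  x=-2.599: |R|=1.10292 >1
  x=-2.537: |R|=1.03755 >1
Stable set (-2.5000, 0).

(-2.5000,0); λ=-9 ⇒ h* = (5/2)/9 = 0.2778.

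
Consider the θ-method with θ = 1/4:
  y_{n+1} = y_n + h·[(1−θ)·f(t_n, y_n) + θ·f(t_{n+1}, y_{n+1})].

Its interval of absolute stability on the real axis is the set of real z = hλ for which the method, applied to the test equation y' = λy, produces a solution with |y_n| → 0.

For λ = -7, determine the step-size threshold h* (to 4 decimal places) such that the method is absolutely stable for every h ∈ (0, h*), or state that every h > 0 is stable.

On y'=λy, z=hλ:
  y_{n+1} = y_n + z·[3/4·y_n + 1/4·y_{n+1}] ⇒ (1 − 1/4z)y_{n+1} = (1 + 3/4z)y_n
  ⇒ R(z) = (1 + 3/4z)/(1 − 1/4z).

Boundary: |R(x)|=1, x<0.
x=-0.58: |R|=0.4934
R=−1: 1+3/4x = −1+1/4x ⇒ -1/2x=2 ⇒ x=2/(-1/2)=-4.0000
Confirm numerically:
  x=-2.338: |R|=0.47554 <1
  x=-1.995: |R|=0.33111 <1
  x=-1.941: |R|=0.30685 <1
  x=-1.619: |R|=0.15252 <1
  x=-4.418: |R|=1.09931 >1
  x=-4.218: |R|=1.05305 >1
So |R|<1 on (-4.0000, 0).

(-4.0000,0); λ=-7 ⇒ h* = (4)/7 = 0.5714.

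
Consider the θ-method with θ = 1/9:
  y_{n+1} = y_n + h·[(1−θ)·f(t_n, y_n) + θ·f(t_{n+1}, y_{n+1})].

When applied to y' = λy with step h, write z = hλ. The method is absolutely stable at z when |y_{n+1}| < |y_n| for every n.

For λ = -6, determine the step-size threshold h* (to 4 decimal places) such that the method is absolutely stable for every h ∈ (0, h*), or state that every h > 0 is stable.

(-2.5714,0); λ=-6 ⇒ h* = (18/7)/6 = 0.4286.

Set f=λy, z=hλ:
  y_{n+1} = y_n + z·[8/9·y_n + 1/9·y_{n+1}] ⇒ (1 − 1/9z)y_{n+1} = (1 + 8/9z)y_n
  ⇒ R(z) = (1 + 8/9z)/(1 − 1/9z).

Solve |R(x)|<1 on ℝ⁻.
x=-0.44: |R|=0.5805
R=−1: 1+8/9x = −1+1/9x ⇒ -7/9x=2 ⇒ x=2/(-7/9)=-2.5714
Confirm numerically:
  x=-1.742: |R|=0.45950 <1
  x=-1.739: |R|=0.45740 <1
  x=-1.652: |R|=0.39579 <1
  x=-3.141: |R|=1.32839 >1
  x=-2.966: |R|=1.23082 >1
So |R|<1 on (-2.5714, 0).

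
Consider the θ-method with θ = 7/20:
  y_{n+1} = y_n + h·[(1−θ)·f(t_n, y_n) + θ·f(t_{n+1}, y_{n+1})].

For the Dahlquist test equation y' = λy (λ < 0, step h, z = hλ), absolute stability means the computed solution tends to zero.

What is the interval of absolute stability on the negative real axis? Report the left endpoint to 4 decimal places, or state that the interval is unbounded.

(-6.6667, 0).

With y'=λy (z=hλ):
  y_{n+1} = y_n + z·[13/20·y_n + 7/20·y_{n+1}] ⇒ (1 − 7/20z)y_{n+1} = (1 + 13/20z)y_n
  R(z) = (1 + 13/20z)/(1 − 7/20z).

Boundary: |R(x)|=1, x<0.
x=-0.9: |R|=0.3156
R=−1: 1+13/20x = −1+7/20x ⇒ -3/10x=2 ⇒ x=2/(-3/10)=-6.6667
Confirm numerically:
  x=-6.192: |R|=0.95504 <1
  x=-5.013: |R|=0.81990 <1
  x=-3.070: |R|=0.47987 <1
  x=-7.099: |R|=1.03722 >1
  x=-6.816: |R|=1.01323 >1
  x=-6.747: |R|=1.00717 >1
Interval (-6.6667, 0).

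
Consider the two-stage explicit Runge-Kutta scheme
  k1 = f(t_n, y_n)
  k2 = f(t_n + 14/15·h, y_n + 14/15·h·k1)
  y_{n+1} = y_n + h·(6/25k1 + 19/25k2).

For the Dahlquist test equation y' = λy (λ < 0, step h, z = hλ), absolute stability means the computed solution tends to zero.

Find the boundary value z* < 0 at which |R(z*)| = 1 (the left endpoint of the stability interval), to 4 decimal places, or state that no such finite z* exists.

On y'=λy, z=hλ:
  k1=λy_n ⇒ h·k1=z·y_n;  k2=λ(1+14/15z)y_n ⇒ h·k2=z(1+14/15z)y_n
  y_{n+1}/y_n = 1 + 6/25z + 19/25z(1+14/15z) = 1 + z + 266/375z²
  ⇒ R(z) = 1 + z + 266/375z².

Solve |R(x)|<1 on ℝ⁻.
x=-0.39: |R|=0.7179
R=1: x+266/375x²=0 ⇒ x=−375/266=-1.4098; min R=1−1/(4·266/375)=0.6476>−1
Confirm numerically:
  x=-1.131: |R|=0.77635 <1
  x=-0.992: |R|=0.70603 <1
  x=-0.933: |R|=0.68447 <1
  x=-1.954: |R|=1.75432 >1
  x=-1.840: |R|=1.56152 >1
  x=-1.746: |R|=1.41641 >1
Stable set (-1.4098, 0).

left endpoint -1.4098.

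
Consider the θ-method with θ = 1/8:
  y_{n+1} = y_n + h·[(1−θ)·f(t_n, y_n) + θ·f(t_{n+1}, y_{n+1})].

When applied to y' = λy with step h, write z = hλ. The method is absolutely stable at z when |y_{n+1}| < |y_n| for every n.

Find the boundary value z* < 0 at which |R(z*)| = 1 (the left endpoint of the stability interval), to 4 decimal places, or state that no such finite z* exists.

Test eqn y'=λy, z=hλ:
  y_{n+1} = y_n + z·[7/8·y_n + 1/8·y_{n+1}] ⇒ (1 − 1/8z)y_{n+1} = (1 + 7/8z)y_n
  R(z) = (1 + 7/8z)/(1 − 1/8z).

Find x<0 with |R(x)|<1.
x=-0.87: |R|=0.2153
R=−1: 1+7/8x = −1+1/8x ⇒ -3/4x=2 ⇒ x=2/(-3/4)=-2.6667
Confirm numerically:
  x=-2.280: |R|=0.77432 <1
  x=-1.682: |R|=0.38980 <1
  x=-1.372: |R|=0.17115 <1
  x=-3.226: |R|=1.29895 >1
  x=-2.932: |R|=1.14563 >1
  x=-2.806: |R|=1.07736 >1
So |R|<1 on (-2.6667, 0).

left endpoint -2.6667.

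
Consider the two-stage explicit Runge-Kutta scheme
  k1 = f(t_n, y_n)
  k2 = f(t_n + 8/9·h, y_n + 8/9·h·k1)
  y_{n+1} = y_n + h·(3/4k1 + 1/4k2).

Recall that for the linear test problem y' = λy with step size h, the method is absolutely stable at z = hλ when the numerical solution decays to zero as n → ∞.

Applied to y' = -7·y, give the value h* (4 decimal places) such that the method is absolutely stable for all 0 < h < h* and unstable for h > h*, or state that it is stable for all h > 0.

(-4.5000,0); λ=-7 ⇒ h* = (9/2)/7 = 0.6429.

On y'=λy, z=hλ:
  k1=λy_n ⇒ h·k1=z·y_n;  k2=λ(1+8/9z)y_n ⇒ h·k2=z(1+8/9z)y_n
  y_{n+1}/y_n = 1 + 3/4z + 1/4z(1+8/9z) = 1 + z + 2/9z²
  so R(z) = 1 + z + 2/9z².

Solve |R(x)|<1 on ℝ⁻.
x=-0.54: |R|=0.5248
R=1: x+2/9x²=0 ⇒ x=−9/2=-4.5000; min R=1−1/(4·2/9)=-0.1250>−1
Confirm numerically:
  x=-3.840: |R|=0.43680 <1
  x=-3.340: |R|=0.13902 <1
  x=-2.648: |R|=0.08980 <1
  x=-2.371: |R|=0.12175 <1
  x=-5.027: |R|=1.58872 >1
  x=-4.795: |R|=1.31434 >1
Interval (-4.5000, 0).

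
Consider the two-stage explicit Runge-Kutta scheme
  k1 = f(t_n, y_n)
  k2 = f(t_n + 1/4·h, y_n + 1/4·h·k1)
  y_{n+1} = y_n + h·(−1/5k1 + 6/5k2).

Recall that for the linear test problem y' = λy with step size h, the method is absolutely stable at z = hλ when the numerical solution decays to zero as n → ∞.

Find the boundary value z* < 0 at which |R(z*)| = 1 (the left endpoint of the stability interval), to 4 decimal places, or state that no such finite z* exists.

left endpoint -3.3333.

Set f=λy, z=hλ:
  k1=λy_n ⇒ h·k1=z·y_n;  k2=λ(1+1/4z)y_n ⇒ h·k2=z(1+1/4z)y_n
  y_{n+1}/y_n = 1 − 1/5z + 6/5z(1+1/4z) = 1 + z + 3/10z²
  R(z) = 1 + z + 3/10z².

Find x<0 with |R(x)|<1.
x=-1.58: |R|=0.1689
R=1: x+3/10x²=0 ⇒ x=−10/3=-3.3333; min R=1−1/(4·3/10)=0.1667>−1
Confirm numerically:
  x=-3.036: |R|=0.72919 <1
  x=-1.977: |R|=0.19556 <1
  x=-1.932: |R|=0.18779 <1
  x=-3.883: |R|=1.64031 >1
  x=-3.812: |R|=1.54740 >1
  x=-3.483: |R|=1.15639 >1
Interval (-3.3333, 0).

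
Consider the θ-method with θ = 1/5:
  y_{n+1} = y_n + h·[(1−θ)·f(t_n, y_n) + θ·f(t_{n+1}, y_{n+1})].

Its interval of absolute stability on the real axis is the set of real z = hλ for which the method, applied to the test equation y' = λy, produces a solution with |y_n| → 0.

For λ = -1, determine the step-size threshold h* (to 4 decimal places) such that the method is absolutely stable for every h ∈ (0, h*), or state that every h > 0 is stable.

With y'=λy (z=hλ):
  y_{n+1} = y_n + z·[4/5·y_n + 1/5·y_{n+1}] ⇒ (1 − 1/5z)y_{n+1} = (1 + 4/5z)y_n
  ⇒ R(z) = (1 + 4/5z)/(1 − 1/5z).

Solve |R(x)|<1 on ℝ⁻.
x=-1.28: |R|=0.0191
R=−1: 1+4/5x = −1+1/5x ⇒ -3/5x=2 ⇒ x=2/(-3/5)=-3.3333
Confirm numerically:
  x=-3.171: |R|=0.94040 <1
  x=-2.923: |R|=0.84463 <1
  x=-2.278: |R|=0.56499 <1
  x=-1.897: |R|=0.37524 <1
  x=-3.658: |R|=1.11250 >1
  x=-3.591: |R|=1.08998 >1
  x=-3.469: |R|=1.04806 >1
So |R|<1 on (-3.3333, 0).

(-3.3333,0); λ=-1 ⇒ h* = (10/3)/1 = 3.3333.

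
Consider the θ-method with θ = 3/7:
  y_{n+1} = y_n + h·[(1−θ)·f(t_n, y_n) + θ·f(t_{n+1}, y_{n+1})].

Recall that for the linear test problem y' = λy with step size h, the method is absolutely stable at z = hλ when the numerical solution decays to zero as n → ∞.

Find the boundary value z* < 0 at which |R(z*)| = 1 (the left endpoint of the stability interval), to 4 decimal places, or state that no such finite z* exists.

On y'=λy, z=hλ:
  y_{n+1} = y_n + z·[4/7·y_n + 3/7·y_{n+1}] ⇒ (1 − 3/7z)y_{n+1} = (1 + 4/7z)y_n
  Hence R(z) = (1 + 4/7z)/(1 − 3/7z).

Need |R(x)|<1, x<0.
x=-0.62: |R|=0.5102
R=−1: 1+4/7x = −1+3/7x ⇒ -1/7x=2 ⇒ x=2/(-1/7)=-14.0000
Confirm numerically:
  x=-11.893: |R|=0.95063 <1
  x=-9.121: |R|=0.85802 <1
  x=-8.856: |R|=0.84676 <1
  x=-6.104: |R|=0.68805 <1
  x=-14.521: |R|=1.01030 >1
  x=-14.355: |R|=1.00709 >1
  x=-14.243: |R|=1.00489 >1
So |R|<1 on (-14.0000, 0).

z* = -14.0000.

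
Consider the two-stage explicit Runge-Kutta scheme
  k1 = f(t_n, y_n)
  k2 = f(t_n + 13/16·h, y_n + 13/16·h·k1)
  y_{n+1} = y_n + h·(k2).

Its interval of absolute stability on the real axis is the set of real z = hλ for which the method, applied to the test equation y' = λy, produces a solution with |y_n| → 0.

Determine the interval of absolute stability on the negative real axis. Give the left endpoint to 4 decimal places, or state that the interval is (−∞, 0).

z∈(-1.2308,0).

With y'=λy (z=hλ):
  k1=λy_n ⇒ h·k1=z·y_n;  k2=λ(1+13/16z)y_n ⇒ h·k2=z(1+13/16z)y_n
  y_{n+1}/y_n = 1 + z(1+13/16z) = 1 + z + 13/16z²
  so R(z) = 1 + z + 13/16z².

Boundary: |R(x)|=1, x<0.
x=-0.64: |R|=0.6928
R=1: x+13/16x²=0 ⇒ x=−16/13=-1.2308; min R=1−1/(4·13/16)=0.6923>−1
Confirm numerically:
  x=-1.184: |R|=0.95501 <1
  x=-1.111: |R|=0.89189 <1
  x=-0.871: |R|=0.74540 <1
  x=-0.833: |R|=0.73078 <1
  x=-1.630: |R|=1.52873 >1
  x=-1.401: |R|=1.19378 >1
So |R|<1 on (-1.2308, 0).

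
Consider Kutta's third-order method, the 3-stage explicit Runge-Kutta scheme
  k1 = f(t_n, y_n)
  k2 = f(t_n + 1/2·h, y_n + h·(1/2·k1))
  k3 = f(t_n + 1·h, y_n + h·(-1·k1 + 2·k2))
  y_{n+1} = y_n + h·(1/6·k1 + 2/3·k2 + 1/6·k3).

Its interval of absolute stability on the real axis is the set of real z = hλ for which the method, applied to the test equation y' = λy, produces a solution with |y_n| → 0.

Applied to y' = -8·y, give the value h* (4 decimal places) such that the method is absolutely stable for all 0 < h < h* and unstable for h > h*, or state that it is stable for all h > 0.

(-2.5127,0); λ=-8 ⇒ h* = 0.3141.

Test eqn y'=λy, z=hλ:
  order 3, 3-stage ⇒ R(z)=1+z+z^2/2+z^3/6
  (e.g. R(-0.5)=0.60417, |R|=0.60417)

Boundary: |R(x)|=1, x<0.
x=-0.5: |R|=0.6042
|R(-2.06)|=0.3952 |R(-1.45)|=0.0931 |R(-0.65)|=0.5155
Bisect:
  x_lo=-2.8665 |R|=1.6836  x_hi=-0.0730 |R|=0.9296
  mid=-1.46973 |R|=0.08119 →hi
  mid=-2.16811 |R|=0.51637 →hi
  mid=-2.51730 |R|=1.00750 →lo
  mid=-2.34270 |R|=0.74147 →hi
  mid=-2.43000 |R|=0.86904 →hi
  mid=-2.47365 |R|=0.93687 →hi
  mid=-2.49547 |R|=0.97183 →hi
  mid=-2.50639 |R|=0.98958 →hi
  ...
  [-2.51287,-2.51270] ⇒ x*=-2.5127
So |R|<1 on (-2.5127, 0).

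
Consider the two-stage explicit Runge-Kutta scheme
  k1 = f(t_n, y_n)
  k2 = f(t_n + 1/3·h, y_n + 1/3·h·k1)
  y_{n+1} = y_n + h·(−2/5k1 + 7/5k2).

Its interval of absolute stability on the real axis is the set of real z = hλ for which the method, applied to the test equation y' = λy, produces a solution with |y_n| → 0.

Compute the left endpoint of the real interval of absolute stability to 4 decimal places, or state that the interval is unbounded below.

On y'=λy, z=hλ:
  k1=λy_n ⇒ h·k1=z·y_n;  k2=λ(1+1/3z)y_n ⇒ h·k2=z(1+1/3z)y_n
  y_{n+1}/y_n = 1 − 2/5z + 7/5z(1+1/3z) = 1 + z + 7/15z²
  so R(z) = 1 + z + 7/15z².

Solve |R(x)|<1 on ℝ⁻.
x=-1.21: |R|=0.4732
R=1: x+7/15x²=0 ⇒ x=−15/7=-2.1429; min R=1−1/(4·7/15)=0.4643>−1
Confirm numerically:
  x=-1.791: |R|=0.70592 <1
  x=-1.314: |R|=0.49174 <1
  x=-1.069: |R|=0.46429 <1
  x=-2.533: |R|=1.46117 >1
  x=-2.250: |R|=1.11250 >1
So |R|<1 on (-2.1429, 0).

left endpoint -2.1429.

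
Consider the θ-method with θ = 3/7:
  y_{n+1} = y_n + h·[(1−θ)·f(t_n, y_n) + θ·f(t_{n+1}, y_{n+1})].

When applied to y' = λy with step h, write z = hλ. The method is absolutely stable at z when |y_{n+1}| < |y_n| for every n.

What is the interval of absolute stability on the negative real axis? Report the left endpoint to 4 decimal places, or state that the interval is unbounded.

z∈(-14.0000,0).

On y'=λy, z=hλ:
  y_{n+1} = y_n + z·[4/7·y_n + 3/7·y_{n+1}] ⇒ (1 − 3/7z)y_{n+1} = (1 + 4/7z)y_n
  ⇒ R(z) = (1 + 4/7z)/(1 − 3/7z).

Boundary: |R(x)|=1, x<0.
x=-0.93: |R|=0.3350
R=−1: 1+4/7x = −1+3/7x ⇒ -1/7x=2 ⇒ x=2/(-1/7)=-14.0000
Confirm numerically:
  x=-10.229: |R|=0.89994 <1
  x=-8.683: |R|=0.83912 <1
  x=-8.035: |R|=0.80823 <1
  x=-14.297: |R|=1.00595 >1
  x=-14.190: |R|=1.00383 >1
So |R|<1 on (-14.0000, 0).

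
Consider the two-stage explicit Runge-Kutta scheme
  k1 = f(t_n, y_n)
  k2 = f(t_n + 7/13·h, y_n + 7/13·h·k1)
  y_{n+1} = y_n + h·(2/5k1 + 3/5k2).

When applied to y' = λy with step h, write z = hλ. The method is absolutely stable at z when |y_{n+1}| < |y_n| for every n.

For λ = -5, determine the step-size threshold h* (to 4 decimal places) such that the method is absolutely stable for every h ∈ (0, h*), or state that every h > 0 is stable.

On y'=λy, z=hλ:
  k1=λy_n ⇒ h·k1=z·y_n;  k2=λ(1+7/13z)y_n ⇒ h·k2=z(1+7/13z)y_n
  y_{n+1}/y_n = 1 + 2/5z + 3/5z(1+7/13z) = 1 + z + 21/65z²
  R(z) = 1 + z + 21/65z².

Find x<0 with |R(x)|<1.
x=-0.43: |R|=0.6297
R=1: x+21/65x²=0 ⇒ x=−65/21=-3.0952; min R=1−1/(4·21/65)=0.2262>−1
Confirm numerically:
  x=-2.480: |R|=0.50705 <1
  x=-1.809: |R|=0.24826 <1
  x=-1.737: |R|=0.23778 <1
  x=-3.665: |R|=1.67464 >1
  x=-3.444: |R|=1.38806 >1
Interval (-3.0952, 0).

(-3.0952,0); λ=-5 ⇒ h* = (65/21)/5 = 0.6190.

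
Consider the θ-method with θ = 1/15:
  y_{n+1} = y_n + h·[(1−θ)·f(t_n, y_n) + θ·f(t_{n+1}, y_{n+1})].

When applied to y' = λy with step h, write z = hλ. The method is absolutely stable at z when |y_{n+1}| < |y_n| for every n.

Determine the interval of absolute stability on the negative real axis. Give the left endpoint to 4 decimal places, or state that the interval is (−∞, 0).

(-2.3077, 0).

Set f=λy, z=hλ:
  y_{n+1} = y_n + z·[14/15·y_n + 1/15·y_{n+1}] ⇒ (1 − 1/15z)y_{n+1} = (1 + 14/15z)y_n
  R(z) = (1 + 14/15z)/(1 − 1/15z).

Need |R(x)|<1, x<0.
x=-0.95: |R|=0.1066
R=−1: 1+14/15x = −1+1/15x ⇒ -13/15x=2 ⇒ x=2/(-13/15)=-2.3077
Confirm numerically:
  x=-1.920: |R|=0.70213 <1
  x=-1.698: |R|=0.52533 <1
  x=-1.669: |R|=0.50189 <1
  x=-2.849: |R|=1.39425 >1
  x=-2.758: |R|=1.32965 >1
  x=-2.580: |R|=1.20137 >1
Interval (-2.3077, 0).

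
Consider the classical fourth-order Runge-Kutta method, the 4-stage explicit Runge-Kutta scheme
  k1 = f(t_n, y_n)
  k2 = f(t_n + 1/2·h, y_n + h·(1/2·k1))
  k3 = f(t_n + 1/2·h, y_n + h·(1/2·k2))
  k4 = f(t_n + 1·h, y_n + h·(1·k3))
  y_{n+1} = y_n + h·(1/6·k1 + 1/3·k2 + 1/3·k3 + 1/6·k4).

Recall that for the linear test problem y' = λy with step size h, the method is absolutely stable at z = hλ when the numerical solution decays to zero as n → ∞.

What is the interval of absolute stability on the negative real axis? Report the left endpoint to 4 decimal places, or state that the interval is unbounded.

With y'=λy (z=hλ):
  order 4, 4-stage ⇒ R(z)=1+z+z^2/2+z^3/6+z^4/24
  (e.g. R(-0.96)=0.38873, |R|=0.38873)

Solve |R(x)|<1 on ℝ⁻.
x=-0.96: |R|=0.3887
|R(-2.12)|=0.3808 |R(-1.19)|=0.3207 |R(-0.57)|=0.5660
Bisect:
  x_lo=-3.5899 |R|=3.0634  x_hi=-0.3160 |R|=0.7291
  mid=-1.95297 |R|=0.31875 →hi
  mid=-2.77145 |R|=0.97933 →hi
  mid=-3.18069 |R|=1.77921 →lo
  mid=-2.97607 |R|=1.32786 →lo
  mid=-2.87376 |R|=1.14178 →lo
  mid=-2.82261 |R|=1.05773 →lo
  mid=-2.79703 |R|=1.01784 →lo
  mid=-2.78424 |R|=0.99841 →hi
  mid=-2.79064 |R|=1.00808 →lo
  mid=-2.78744 |R|=1.00324 →lo
  ...
  [-2.78544,-2.78524] ⇒ x*=-2.7853
Interval (-2.7853, 0).

(-2.7853, 0).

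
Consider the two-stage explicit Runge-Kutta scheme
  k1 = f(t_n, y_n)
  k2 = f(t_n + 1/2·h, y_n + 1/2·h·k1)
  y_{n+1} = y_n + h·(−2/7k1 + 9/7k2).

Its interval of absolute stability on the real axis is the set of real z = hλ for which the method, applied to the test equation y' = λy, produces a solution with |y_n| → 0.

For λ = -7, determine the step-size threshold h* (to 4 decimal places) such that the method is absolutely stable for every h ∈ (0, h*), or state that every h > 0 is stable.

(-1.5556,0); λ=-7 ⇒ h* = (14/9)/7 = 0.2222.

Set f=λy, z=hλ:
  k1=λy_n ⇒ h·k1=z·y_n;  k2=λ(1+1/2z)y_n ⇒ h·k2=z(1+1/2z)y_n
  y_{n+1}/y_n = 1 − 2/7z + 9/7z(1+1/2z) = 1 + z + 9/14z²
  so R(z) = 1 + z + 9/14z².

Find x<0 with |R(x)|<1.
x=-1.65: |R|=1.1002
R=1: x+9/14x²=0 ⇒ x=−14/9=-1.5556; min R=1−1/(4·9/14)=0.6111>−1
Confirm numerically:
  x=-1.404: |R|=0.86321 <1
  x=-1.350: |R|=0.82161 <1
  x=-1.241: |R|=0.74905 <1
  x=-2.028: |R|=1.61593 >1
  x=-1.860: |R|=1.36403 >1
  x=-1.816: |R|=1.30405 >1
So |R|<1 on (-1.5556, 0).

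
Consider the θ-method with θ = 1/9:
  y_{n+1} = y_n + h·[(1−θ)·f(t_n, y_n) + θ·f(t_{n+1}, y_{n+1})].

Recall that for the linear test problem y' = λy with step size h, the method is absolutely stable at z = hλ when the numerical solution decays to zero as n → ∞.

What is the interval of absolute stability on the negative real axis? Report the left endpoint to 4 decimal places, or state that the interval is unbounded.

(-2.5714, 0).

On y'=λy, z=hλ:
  y_{n+1} = y_n + z·[8/9·y_n + 1/9·y_{n+1}] ⇒ (1 − 1/9z)y_{n+1} = (1 + 8/9z)y_n
  R(z) = (1 + 8/9z)/(1 − 1/9z).

Solve |R(x)|<1 on ℝ⁻.
x=-1.12: |R|=0.0040
R=−1: 1+8/9x = −1+1/9x ⇒ -7/9x=2 ⇒ x=2/(-7/9)=-2.5714
Confirm numerically:
  x=-2.404: |R|=0.89723 <1
  x=-1.549: |R|=0.32155 <1
  x=-1.294: |R|=0.13134 <1
  x=-1.088: |R|=0.02934 <1
  x=-3.034: |R|=1.26907 >1
  x=-2.858: |R|=1.16917 >1
  x=-2.844: |R|=1.16109 >1
Interval (-2.5714, 0).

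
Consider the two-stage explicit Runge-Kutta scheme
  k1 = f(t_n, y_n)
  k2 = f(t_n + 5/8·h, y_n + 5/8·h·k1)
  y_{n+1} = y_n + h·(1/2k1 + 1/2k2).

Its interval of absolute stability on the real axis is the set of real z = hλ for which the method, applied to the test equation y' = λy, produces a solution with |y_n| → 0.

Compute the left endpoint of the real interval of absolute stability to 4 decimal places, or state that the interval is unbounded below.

Set f=λy, z=hλ:
  k1=λy_n ⇒ h·k1=z·y_n;  k2=λ(1+5/8z)y_n ⇒ h·k2=z(1+5/8z)y_n
  y_{n+1}/y_n = 1 + 1/2z + 1/2z(1+5/8z) = 1 + z + 5/16z²
  Hence R(z) = 1 + z + 5/16z².

Solve |R(x)|<1 on ℝ⁻.
x=-0.6: |R|=0.5125
R=1: x+5/16x²=0 ⇒ x=−16/5=-3.2000; min R=1−1/(4·5/16)=0.2000>−1
Confirm numerically:
  x=-2.127: |R|=0.28679 <1
  x=-1.876: |R|=0.22380 <1
  x=-1.595: |R|=0.20001 <1
  x=-3.634: |R|=1.49286 >1
  x=-3.419: |R|=1.23399 >1
  x=-3.367: |R|=1.17572 >1
So |R|<1 on (-3.2000, 0).

left endpoint -3.2000.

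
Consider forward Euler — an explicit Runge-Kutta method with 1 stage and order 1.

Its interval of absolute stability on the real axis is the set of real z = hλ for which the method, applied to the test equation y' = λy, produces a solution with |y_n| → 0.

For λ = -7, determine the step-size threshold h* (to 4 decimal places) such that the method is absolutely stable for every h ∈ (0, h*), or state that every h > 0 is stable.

With y'=λy (z=hλ):
  order 1, 1-stage ⇒ R(z)=1+z
  (e.g. R(-1.77)=-0.77000, |R|=0.77000)

Need |R(x)|<1, x<0.
x=-1.77: |R|=0.7700
|R(-1.61)|=0.6100 |R(-1.37)|=0.3700 |R(-0.61)|=0.3900
Bisect:
  x_lo=-2.3948 |R|=1.3948  x_hi=-0.1107 |R|=0.8893
  mid=-1.25276 |R|=0.25276 →hi
  mid=-1.82380 |R|=0.82380 →hi
  mid=-2.10932 |R|=1.10932 →lo
  mid=-1.96656 |R|=0.96656 →hi
  mid=-2.03794 |R|=1.03794 →lo
  mid=-2.00225 |R|=1.00225 →lo
  mid=-1.98440 |R|=0.98440 →hi
  mid=-1.99333 |R|=0.99333 →hi
  ...
  [-2.00002,-1.99988] ⇒ x*=-2.0000
So |R|<1 on (-2.0000, 0).

(-2.0000,0); λ=-7 ⇒ h* = 0.2857.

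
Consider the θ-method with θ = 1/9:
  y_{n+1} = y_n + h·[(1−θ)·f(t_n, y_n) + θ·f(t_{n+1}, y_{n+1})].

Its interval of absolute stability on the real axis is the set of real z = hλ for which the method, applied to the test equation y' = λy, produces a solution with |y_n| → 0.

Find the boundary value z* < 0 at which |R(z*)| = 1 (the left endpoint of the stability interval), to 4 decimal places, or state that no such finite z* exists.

z* = -2.5714.

On y'=λy, z=hλ:
  y_{n+1} = y_n + z·[8/9·y_n + 1/9·y_{n+1}] ⇒ (1 − 1/9z)y_{n+1} = (1 + 8/9z)y_n
  R(z) = (1 + 8/9z)/(1 − 1/9z).

Need |R(x)|<1, x<0.
x=-1.39: |R|=0.2040
R=−1: 1+8/9x = −1+1/9x ⇒ -7/9x=2 ⇒ x=2/(-7/9)=-2.5714
Confirm numerically:
  x=-2.133: |R|=0.72433 <1
  x=-2.017: |R|=0.64773 <1
  x=-1.754: |R|=0.46792 <1
  x=-2.816: |R|=1.14489 >1
  x=-2.634: |R|=1.03765 >1
  x=-2.621: |R|=1.02986 >1
Interval (-2.5714, 0).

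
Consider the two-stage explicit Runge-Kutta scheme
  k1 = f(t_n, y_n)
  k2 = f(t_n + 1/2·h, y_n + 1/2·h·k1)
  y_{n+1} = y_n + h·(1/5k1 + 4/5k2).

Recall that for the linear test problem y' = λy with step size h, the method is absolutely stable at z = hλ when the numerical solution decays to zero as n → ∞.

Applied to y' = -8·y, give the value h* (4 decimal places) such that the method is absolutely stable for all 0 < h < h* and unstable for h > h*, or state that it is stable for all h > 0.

On y'=λy, z=hλ:
  k1=λy_n ⇒ h·k1=z·y_n;  k2=λ(1+1/2z)y_n ⇒ h·k2=z(1+1/2z)y_n
  y_{n+1}/y_n = 1 + 1/5z + 4/5z(1+1/2z) = 1 + z + 2/5z²
  R(z) = 1 + z + 2/5z².

Need |R(x)|<1, x<0.
x=-0.88: |R|=0.4298
R=1: x+2/5x²=0 ⇒ x=−5/2=-2.5000; min R=1−1/(4·2/5)=0.3750>−1
Confirm numerically:
  x=-2.315: |R|=0.82869 <1
  x=-2.129: |R|=0.68406 <1
  x=-1.284: |R|=0.37546 <1
  x=-2.862: |R|=1.41442 >1
  x=-2.797: |R|=1.33228 >1
  x=-2.616: |R|=1.12138 >1
So |R|<1 on (-2.5000, 0).

(-2.5000,0); λ=-8 ⇒ h* = (5/2)/8 = 0.3125.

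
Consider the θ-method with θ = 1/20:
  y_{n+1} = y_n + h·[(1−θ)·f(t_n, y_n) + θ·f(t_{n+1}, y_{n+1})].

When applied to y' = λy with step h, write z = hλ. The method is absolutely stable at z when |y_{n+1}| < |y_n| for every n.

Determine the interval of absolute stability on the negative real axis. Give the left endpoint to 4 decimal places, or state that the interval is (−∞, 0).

Set f=λy, z=hλ:
  y_{n+1} = y_n + z·[19/20·y_n + 1/20·y_{n+1}] ⇒ (1 − 1/20z)y_{n+1} = (1 + 19/20z)y_n
  Hence R(z) = (1 + 19/20z)/(1 − 1/20z).

Solve |R(x)|<1 on ℝ⁻.
x=-1.34: |R|=0.2559
R=−1: 1+19/20x = −1+1/20x ⇒ -9/10x=2 ⇒ x=2/(-9/10)=-2.2222
Confirm numerically:
  x=-2.132: |R|=0.92662 <1
  x=-2.076: |R|=0.88078 <1
  x=-0.939: |R|=0.10311 <1
  x=-2.646: |R|=1.33684 >1
  x=-2.302: |R|=1.06439 >1
So |R|<1 on (-2.2222, 0).

(-2.2222, 0).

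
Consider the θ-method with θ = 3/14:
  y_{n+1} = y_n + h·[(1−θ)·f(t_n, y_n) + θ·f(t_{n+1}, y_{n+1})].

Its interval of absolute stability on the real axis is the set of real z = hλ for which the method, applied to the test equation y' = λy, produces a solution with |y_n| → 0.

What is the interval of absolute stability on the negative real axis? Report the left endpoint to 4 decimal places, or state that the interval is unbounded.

z∈(-3.5000,0).

With y'=λy (z=hλ):
  y_{n+1} = y_n + z·[11/14·y_n + 3/14·y_{n+1}] ⇒ (1 − 3/14z)y_{n+1} = (1 + 11/14z)y_n
  Hence R(z) = (1 + 11/14z)/(1 − 3/14z).

Find x<0 with |R(x)|<1.
x=-1.24: |R|=0.0203
R=−1: 1+11/14x = −1+3/14x ⇒ -4/7x=2 ⇒ x=2/(-4/7)=-3.5000
Confirm numerically:
  x=-2.701: |R|=0.71081 <1
  x=-2.588: |R|=0.66477 <1
  x=-2.104: |R|=0.45018 <1
  x=-1.445: |R|=0.10335 <1
  x=-3.901: |R|=1.12481 >1
  x=-3.875: |R|=1.11707 >1
  x=-3.593: |R|=1.03003 >1
Stable set (-3.5000, 0).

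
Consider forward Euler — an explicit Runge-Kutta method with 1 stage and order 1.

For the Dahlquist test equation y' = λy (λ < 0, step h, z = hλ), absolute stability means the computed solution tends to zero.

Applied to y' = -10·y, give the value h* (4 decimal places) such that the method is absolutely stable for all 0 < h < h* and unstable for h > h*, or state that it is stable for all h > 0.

Set f=λy, z=hλ:
  order 1, 1-stage ⇒ R(z)=1+z
  (e.g. R(-1.6)=-0.60000, |R|=0.60000)

Boundary: |R(x)|=1, x<0.
x=-1.6: |R|=0.6000
|R(-1.97)|=0.9700 |R(-1.73)|=0.7300 |R(-1.41)|=0.4100
Bisect:
  x_lo=-2.6721 |R|=1.6721  x_hi=-0.1395 |R|=0.8605
  mid=-1.40579 |R|=0.40579 →hi
  mid=-2.03893 |R|=1.03893 →lo
  mid=-1.72236 |R|=0.72236 →hi
  mid=-1.88065 |R|=0.88065 →hi
  mid=-1.95979 |R|=0.95979 →hi
  mid=-1.99936 |R|=0.99936 →hi
  mid=-2.01915 |R|=1.01915 →lo
  mid=-2.00926 |R|=1.00926 →lo
  mid=-2.00431 |R|=1.00431 →lo
  ...
  [-2.00014,-1.99998] ⇒ x*=-2.0000
Stable set (-2.0000, 0).

(-2.0000,0); λ=-10 ⇒ h* = 0.2000.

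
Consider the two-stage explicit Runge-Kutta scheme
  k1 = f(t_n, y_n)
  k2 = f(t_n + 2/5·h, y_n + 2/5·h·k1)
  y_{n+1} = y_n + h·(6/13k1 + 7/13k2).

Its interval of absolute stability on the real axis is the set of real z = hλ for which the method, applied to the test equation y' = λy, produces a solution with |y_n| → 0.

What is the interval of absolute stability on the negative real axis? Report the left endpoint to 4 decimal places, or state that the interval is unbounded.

With y'=λy (z=hλ):
  k1=λy_n ⇒ h·k1=z·y_n;  k2=λ(1+2/5z)y_n ⇒ h·k2=z(1+2/5z)y_n
  y_{n+1}/y_n = 1 + 6/13z + 7/13z(1+2/5z) = 1 + z + 14/65z²
  so R(z) = 1 + z + 14/65z².

Boundary: |R(x)|=1, x<0.
x=-1.49: |R|=0.0118
R=1: x+14/65x²=0 ⇒ x=−65/14=-4.6429; min R=1−1/(4·14/65)=-0.1607>−1
Confirm numerically:
  x=-3.828: |R|=0.32816 <1
  x=-3.049: |R|=0.04670 <1
  x=-5.197: |R|=1.62028 >1
  x=-4.918: |R|=1.29145 >1
  x=-4.764: |R|=1.12430 >1
So |R|<1 on (-4.6429, 0).

(-4.6429, 0).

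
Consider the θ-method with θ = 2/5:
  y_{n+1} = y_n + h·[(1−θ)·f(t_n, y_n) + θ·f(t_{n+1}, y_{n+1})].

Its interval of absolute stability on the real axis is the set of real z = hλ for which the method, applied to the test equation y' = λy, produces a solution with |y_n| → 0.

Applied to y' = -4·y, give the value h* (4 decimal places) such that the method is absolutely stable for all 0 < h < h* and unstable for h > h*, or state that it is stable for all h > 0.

(-10.0000,0); λ=-4 ⇒ h* = (10)/4 = 2.5000.

Test eqn y'=λy, z=hλ:
  y_{n+1} = y_n + z·[3/5·y_n + 2/5·y_{n+1}] ⇒ (1 − 2/5z)y_{n+1} = (1 + 3/5z)y_n
  ⇒ R(z) = (1 + 3/5z)/(1 − 2/5z).

Need |R(x)|<1, x<0.
x=-0.62: |R|=0.5032
R=−1: 1+3/5x = −1+2/5x ⇒ -1/5x=2 ⇒ x=2/(-1/5)=-10.0000
Confirm numerically:
  x=-8.666: |R|=0.94027 <1
  x=-6.799: |R|=0.82788 <1
  x=-5.394: |R|=0.70826 <1
  x=-10.580: |R|=1.02217 >1
  x=-10.085: |R|=1.00338 >1
  x=-10.032: |R|=1.00128 >1
Interval (-10.0000, 0).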